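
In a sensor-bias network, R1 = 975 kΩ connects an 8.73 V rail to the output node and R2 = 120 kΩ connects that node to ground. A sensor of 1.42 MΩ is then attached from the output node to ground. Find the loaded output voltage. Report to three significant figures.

V_out ≈ 0.890 V

The load sits in parallel with R2: R2‖R_L = (120 × 1420) / (120 + 1420) = 110.6 kΩ.
V_out = 8.73 × 110.6 / (975 + 110.6) = 8.73 × 110.6/1086 = 0.890 V.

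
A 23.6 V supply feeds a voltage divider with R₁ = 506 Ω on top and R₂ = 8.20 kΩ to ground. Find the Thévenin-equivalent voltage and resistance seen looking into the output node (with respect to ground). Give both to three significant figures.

V_th is the open-circuit tap voltage: 23.6 × 8200/(506 + 8200) = 22.2 V.
With the supply zeroed, R₁ and R₂ appear in parallel from the tap: R_th = R₁‖R₂ = (506 × 8200)/8706 = 477 Ω.

V_th = 22.2 V, R_th = 477 Ω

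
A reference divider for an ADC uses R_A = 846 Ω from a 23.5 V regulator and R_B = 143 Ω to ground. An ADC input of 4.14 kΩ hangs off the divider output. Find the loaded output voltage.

The load sits in parallel with R_B: R_B‖R_L = (143 × 4140) / (143 + 4140) = 138.2 Ω.
V_out = 23.5 × 138.2 / (846 + 138.2) = 23.5 × 138.2/984.2 = 3.30 V.
(Unloaded it would have been 3.40 V.)

V_out ≈ 3.30 V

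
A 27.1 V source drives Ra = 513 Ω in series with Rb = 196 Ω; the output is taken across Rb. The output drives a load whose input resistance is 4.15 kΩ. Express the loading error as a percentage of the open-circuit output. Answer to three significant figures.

The divider's output (Thévenin) resistance is Ra‖Rb = 141.8 Ω.
Fractional drop under load = R_th/(R_th + R_L) = 141.8 / (141.8 + 4150) = 0.03304.
So the output falls by 3.30 %.

3.30 %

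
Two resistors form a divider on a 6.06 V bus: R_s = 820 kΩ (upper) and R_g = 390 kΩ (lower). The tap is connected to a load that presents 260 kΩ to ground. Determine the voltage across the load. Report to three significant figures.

The load sits in parallel with R_g: R_g‖R_L = (390 × 260) / (390 + 260) = 156.0 kΩ.
V_out = 6.06 × 156.0 / (820 + 156.0) = 6.06 × 156.0/976.0 = 0.969 V.

V_out ≈ 0.969 V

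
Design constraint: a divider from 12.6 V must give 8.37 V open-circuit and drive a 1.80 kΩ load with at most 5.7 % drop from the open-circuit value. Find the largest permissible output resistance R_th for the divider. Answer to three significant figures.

R_th ≤ 109 Ω

Loading drop = R_th/(R_th + R_L) ≤ 0.0570, so R_th ≤ R_L · ε/(1−ε) = 1.80 kΩ × 0.0570/0.9430 = 109 Ω.
(Any R1, R2 with R2/(R1+R2) = 0.664 and R1‖R2 ≤ 109 Ω will meet the spec.)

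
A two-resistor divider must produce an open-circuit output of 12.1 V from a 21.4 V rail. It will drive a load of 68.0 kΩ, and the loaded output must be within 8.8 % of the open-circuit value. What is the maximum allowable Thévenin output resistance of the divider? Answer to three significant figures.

Loading drop = R_th/(R_th + R_L) ≤ 0.0880, so R_th ≤ R_L · ε/(1−ε) = 68.0 kΩ × 0.0880/0.9120 = 6.56 kΩ.
(Any R1, R2 with R2/(R1+R2) = 0.565 and R1‖R2 ≤ 6.56 kΩ will meet the spec.)

R_th ≤ 6.56 kΩ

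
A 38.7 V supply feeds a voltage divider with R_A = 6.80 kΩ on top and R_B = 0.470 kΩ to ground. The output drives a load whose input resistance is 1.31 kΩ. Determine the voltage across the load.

The load sits in parallel with R_B: R_B‖R_L = (470 × 1310) / (470 + 1310) = 345.9 Ω.
V_out = 38.7 × 345.9 / (6800 + 345.9) = 38.7 × 345.9/7146 = 1.87 V.
(Unloaded it would have been 2.50 V.)

V_out ≈ 1.87 V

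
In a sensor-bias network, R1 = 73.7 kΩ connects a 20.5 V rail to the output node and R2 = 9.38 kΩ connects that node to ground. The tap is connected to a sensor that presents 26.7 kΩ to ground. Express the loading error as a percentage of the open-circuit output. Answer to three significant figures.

Unloaded V = 20.5 × 9.38/83.08 = 2.315 V.
Loaded: R2‖R_L = 6.941 kΩ, giving V = 20.5 × 6.941/80.64 = 1.765 V.
Drop = (2.315 − 1.765) / 2.315 = 23.8 %.

23.8 %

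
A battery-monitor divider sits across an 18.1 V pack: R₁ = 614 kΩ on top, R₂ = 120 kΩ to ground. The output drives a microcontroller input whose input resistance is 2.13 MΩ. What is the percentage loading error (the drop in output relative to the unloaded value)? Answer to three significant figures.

The divider's output (Thévenin) resistance is R₁‖R₂ = 100.4 kΩ.
Fractional drop under load = R_th/(R_th + R_L) = 100.4 / (100.4 + 2130) = 0.04501.
So the output falls by 4.50 %.

4.50 %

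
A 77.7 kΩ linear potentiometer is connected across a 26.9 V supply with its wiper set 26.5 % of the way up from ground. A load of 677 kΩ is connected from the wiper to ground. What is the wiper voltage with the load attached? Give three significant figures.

The wiper splits the pot into (1−α)R = 57.11 kΩ above and αR = 20.59 kΩ below.
Lower section ‖ load = 19.98 kΩ.
V_wiper = 26.9 × 19.98/(57.11 + 19.98) = 6.97 V.

V ≈ 6.97 V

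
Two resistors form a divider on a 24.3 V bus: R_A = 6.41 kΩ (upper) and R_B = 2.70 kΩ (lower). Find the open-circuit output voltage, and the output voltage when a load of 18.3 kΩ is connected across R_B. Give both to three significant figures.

Unloaded: 7.20 V; loaded: 6.52 V

Open-circuit: V = 24.3 × 2.70/(6.41 + 2.70) = 7.20 V.
With the load, R_B becomes R_B‖R_L = 2.353 kΩ, so V = 24.3 × 2.353/8.763 = 6.52 V.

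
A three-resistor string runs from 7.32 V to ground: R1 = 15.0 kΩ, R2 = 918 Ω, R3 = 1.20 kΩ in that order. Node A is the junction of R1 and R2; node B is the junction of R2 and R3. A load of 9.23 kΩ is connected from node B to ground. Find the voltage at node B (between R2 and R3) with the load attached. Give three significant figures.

At node B, R3 is in parallel with the load: R3‖R_L = 1062 Ω.
Below node A the resistance is R2 + (R3‖R_L) = 1980 Ω, so V_A = 7.32 × 1980/16980 = 0.8535 V.
Then V_B = V_A × (R3‖R_L)/(R2 + R3‖R_L) = 0.8535 × 1062/1980 = 0.458 V.

V ≈ 0.458 V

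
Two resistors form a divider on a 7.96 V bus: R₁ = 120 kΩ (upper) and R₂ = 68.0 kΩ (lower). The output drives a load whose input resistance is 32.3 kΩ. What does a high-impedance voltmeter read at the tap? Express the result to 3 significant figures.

V_out ≈ 1.23 V

The load sits in parallel with R₂: R₂‖R_L = (68.0 × 32.3) / (68.0 + 32.3) = 21.90 kΩ.
V_out = 7.96 × 21.90 / (120 + 21.90) = 7.96 × 21.90/141.9 = 1.23 V.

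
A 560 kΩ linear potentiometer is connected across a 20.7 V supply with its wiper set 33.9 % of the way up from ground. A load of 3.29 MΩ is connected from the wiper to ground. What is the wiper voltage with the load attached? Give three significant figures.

The wiper splits the pot into (1−α)R = 370.2 kΩ above and αR = 189.8 kΩ below.
Lower section ‖ load = 179.5 kΩ.
V_wiper = 20.7 × 179.5/(370.2 + 179.5) = 6.76 V.

V ≈ 6.76 V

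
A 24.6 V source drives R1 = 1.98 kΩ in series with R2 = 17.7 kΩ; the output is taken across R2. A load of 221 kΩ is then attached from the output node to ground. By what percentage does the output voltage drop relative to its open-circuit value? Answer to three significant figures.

0.799 %

The divider's output (Thévenin) resistance is R1‖R2 = 1.781 kΩ.
Fractional drop under load = R_th/(R_th + R_L) = 1.781 / (1.781 + 221) = 0.007993.
So the output falls by 0.799 %.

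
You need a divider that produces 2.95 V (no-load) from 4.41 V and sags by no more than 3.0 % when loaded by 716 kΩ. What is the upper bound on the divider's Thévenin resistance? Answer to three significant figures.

Loading drop = R_th/(R_th + R_L) ≤ 0.0300, so R_th ≤ R_L · ε/(1−ε) = 716 kΩ × 0.0300/0.9700 = 22.1 kΩ.

R_th ≤ 22.1 kΩ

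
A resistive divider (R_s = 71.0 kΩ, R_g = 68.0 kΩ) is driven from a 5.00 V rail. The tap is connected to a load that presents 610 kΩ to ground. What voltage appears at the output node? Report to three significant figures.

V_out ≈ 2.31 V

The load sits in parallel with R_g: R_g‖R_L = (68.0 × 610) / (68.0 + 610) = 61.18 kΩ.
V_out = 5.00 × 61.18 / (71.0 + 61.18) = 5.00 × 61.18/132.2 = 2.31 V.
(Unloaded it would have been 2.45 V.)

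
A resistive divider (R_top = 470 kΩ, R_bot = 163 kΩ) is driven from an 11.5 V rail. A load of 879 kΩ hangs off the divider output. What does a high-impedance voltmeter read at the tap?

The load sits in parallel with R_bot: R_bot‖R_L = (163 × 879) / (163 + 879) = 137.5 kΩ.
V_out = 11.5 × 137.5 / (470 + 137.5) = 11.5 × 137.5/607.5 = 2.60 V.
(Unloaded it would have been 2.96 V.)

V_out ≈ 2.60 V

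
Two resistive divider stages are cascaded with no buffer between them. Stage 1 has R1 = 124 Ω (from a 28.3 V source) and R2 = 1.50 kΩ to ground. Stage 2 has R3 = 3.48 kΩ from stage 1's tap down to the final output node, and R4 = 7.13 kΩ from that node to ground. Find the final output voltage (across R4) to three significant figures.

V_out ≈ 17.4 V

Stage 2 presents R3+R4 = 10610 Ω as a load on stage 1's tap.
Stage 1's lower leg becomes R2‖(R3+R4) = 1314 Ω, so V_mid = 28.3 × 1314/1438 = 25.86 V.
Stage 2 is itself unloaded: V_out = V_mid × R4/(R3+R4) = 25.86 × 7130/10610 = 17.4 V.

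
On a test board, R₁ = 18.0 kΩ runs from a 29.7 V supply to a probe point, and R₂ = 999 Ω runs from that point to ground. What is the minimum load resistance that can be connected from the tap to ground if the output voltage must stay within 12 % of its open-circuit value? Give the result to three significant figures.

Output resistance R_th = R₁‖R₂ = (18000 × 999)/19000 = 946.5 Ω.
The fractional drop is R_th/(R_th + R_L); requiring this ≤ 0.120 gives R_L ≥ R_th(1/0.120 − 1) = 946.5 × 7.333 = 6.94 kΩ.

R_L(min) ≈ 6.94 kΩ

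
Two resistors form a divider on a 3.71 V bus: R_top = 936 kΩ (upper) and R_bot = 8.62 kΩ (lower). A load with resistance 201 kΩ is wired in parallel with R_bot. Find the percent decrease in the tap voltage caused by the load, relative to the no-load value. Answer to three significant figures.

4.08 %

The divider's output (Thévenin) resistance is R_top‖R_bot = 8.541 kΩ.
Fractional drop under load = R_th/(R_th + R_L) = 8.541 / (8.541 + 201) = 0.04076.
So the output falls by 4.08 %.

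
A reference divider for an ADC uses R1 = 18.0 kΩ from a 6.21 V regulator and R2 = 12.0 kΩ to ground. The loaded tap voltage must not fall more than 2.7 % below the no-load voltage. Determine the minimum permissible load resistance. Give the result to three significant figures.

R_L(min) ≈ 259 kΩ

Output resistance R_th = R1‖R2 = (18.0 × 12.0)/30.00 = 7.200 kΩ.
The fractional drop is R_th/(R_th + R_L); requiring this ≤ 0.0270 gives R_L ≥ R_th(1/0.0270 − 1) = 7.200 × 36.04 = 259 kΩ.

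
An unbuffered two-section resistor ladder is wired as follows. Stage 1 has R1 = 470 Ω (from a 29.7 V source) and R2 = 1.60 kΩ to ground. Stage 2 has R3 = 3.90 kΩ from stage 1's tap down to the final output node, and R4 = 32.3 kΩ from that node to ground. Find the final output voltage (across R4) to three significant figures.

V_out ≈ 20.3 V

Stage 2 presents R3+R4 = 36200 Ω as a load on stage 1's tap.
Stage 1's lower leg becomes R2‖(R3+R4) = 1532 Ω, so V_mid = 29.7 × 1532/2002 = 22.73 V.
Stage 2 is itself unloaded: V_out = V_mid × R4/(R3+R4) = 22.73 × 32300/36200 = 20.3 V.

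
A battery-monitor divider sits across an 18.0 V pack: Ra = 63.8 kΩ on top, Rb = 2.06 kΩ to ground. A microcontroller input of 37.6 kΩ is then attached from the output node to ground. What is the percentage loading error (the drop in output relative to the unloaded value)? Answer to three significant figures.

The divider's output (Thévenin) resistance is Ra‖Rb = 1.996 kΩ.
Fractional drop under load = R_th/(R_th + R_L) = 1.996 / (1.996 + 37.6) = 0.05040.
So the output falls by 5.04 %.

5.04 %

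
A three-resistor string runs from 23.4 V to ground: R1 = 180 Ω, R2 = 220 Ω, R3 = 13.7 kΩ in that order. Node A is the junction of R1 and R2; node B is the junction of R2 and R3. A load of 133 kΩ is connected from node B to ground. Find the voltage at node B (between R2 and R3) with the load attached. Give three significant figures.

V ≈ 22.7 V

At node B, R3 is in parallel with the load: R3‖R_L = 12420 Ω.
Below node A the resistance is R2 + (R3‖R_L) = 12640 Ω, so V_A = 23.4 × 12640/12820 = 23.07 V.
Then V_B = V_A × (R3‖R_L)/(R2 + R3‖R_L) = 23.07 × 12420/12640 = 22.7 V.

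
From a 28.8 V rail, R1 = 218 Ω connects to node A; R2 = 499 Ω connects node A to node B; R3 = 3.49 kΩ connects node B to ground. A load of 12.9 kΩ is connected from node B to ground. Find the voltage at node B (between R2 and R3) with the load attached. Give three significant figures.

At node B, R3 is in parallel with the load: R3‖R_L = 2747 Ω.
Below node A the resistance is R2 + (R3‖R_L) = 3246 Ω, so V_A = 28.8 × 3246/3464 = 26.99 V.
Then V_B = V_A × (R3‖R_L)/(R2 + R3‖R_L) = 26.99 × 2747/3246 = 22.8 V.

V ≈ 22.8 V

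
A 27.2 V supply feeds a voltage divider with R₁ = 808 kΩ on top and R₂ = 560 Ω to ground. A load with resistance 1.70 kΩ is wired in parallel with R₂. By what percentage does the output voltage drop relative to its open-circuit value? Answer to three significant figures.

Unloaded V = 27.2 × 560/808600 = 0.01884 V.
Loaded: R₂‖R_L = 421.2 Ω, giving V = 27.2 × 421.2/808400 = 0.01417 V.
Drop = (0.01884 − 0.01417) / 0.01884 = 24.8 %.

24.8 %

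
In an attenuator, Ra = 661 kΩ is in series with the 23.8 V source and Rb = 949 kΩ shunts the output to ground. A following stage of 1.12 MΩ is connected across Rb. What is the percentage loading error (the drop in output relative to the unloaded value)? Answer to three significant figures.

25.8 %

Unloaded V = 23.8 × 949/1610 = 14.03 V.
Loaded: Rb‖R_L = 513.7 kΩ, giving V = 23.8 × 513.7/1175 = 10.41 V.
Drop = (14.03 − 10.41) / 14.03 = 25.8 %.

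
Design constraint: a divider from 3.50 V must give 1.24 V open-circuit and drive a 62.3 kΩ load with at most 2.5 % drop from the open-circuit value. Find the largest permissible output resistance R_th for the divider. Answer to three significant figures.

R_th ≤ 1.60 kΩ

Loading drop = R_th/(R_th + R_L) ≤ 0.0250, so R_th ≤ R_L · ε/(1−ε) = 62.3 kΩ × 0.0250/0.9750 = 1.60 kΩ.
(Any R1, R2 with R2/(R1+R2) = 0.354 and R1‖R2 ≤ 1.60 kΩ will meet the spec.)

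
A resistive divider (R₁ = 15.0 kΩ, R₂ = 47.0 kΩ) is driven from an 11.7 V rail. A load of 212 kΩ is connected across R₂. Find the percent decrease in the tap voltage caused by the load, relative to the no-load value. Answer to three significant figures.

The divider's output (Thévenin) resistance is R₁‖R₂ = 11.37 kΩ.
Fractional drop under load = R_th/(R_th + R_L) = 11.37 / (11.37 + 212) = 0.05091.
So the output falls by 5.09 %.

5.09 %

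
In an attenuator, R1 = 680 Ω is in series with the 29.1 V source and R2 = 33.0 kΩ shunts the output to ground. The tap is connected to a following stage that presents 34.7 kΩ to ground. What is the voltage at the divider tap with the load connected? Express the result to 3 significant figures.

The load sits in parallel with R2: R2‖R_L = (33000 × 34700) / (33000 + 34700) = 16910 Ω.
V_out = 29.1 × 16910 / (680 + 16910) = 29.1 × 16910/17590 = 28.0 V.

V_out ≈ 28.0 V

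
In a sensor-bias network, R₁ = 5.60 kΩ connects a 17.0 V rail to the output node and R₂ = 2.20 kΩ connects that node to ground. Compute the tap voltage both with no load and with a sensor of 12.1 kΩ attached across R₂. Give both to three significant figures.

Unloaded: 4.79 V; loaded: 4.24 V

Open-circuit: V = 17.0 × 2.20/(5.60 + 2.20) = 4.79 V.
With the load, R₂ becomes R₂‖R_L = 1.862 kΩ, so V = 17.0 × 1.862/7.462 = 4.24 V.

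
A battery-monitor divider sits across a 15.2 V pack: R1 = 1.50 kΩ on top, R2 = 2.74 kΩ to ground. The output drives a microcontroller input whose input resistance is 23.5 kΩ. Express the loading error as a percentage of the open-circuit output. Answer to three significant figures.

The divider's output (Thévenin) resistance is R1‖R2 = 0.9693 kΩ.
Fractional drop under load = R_th/(R_th + R_L) = 0.9693 / (0.9693 + 23.5) = 0.03961.
So the output falls by 3.96 %.

3.96 %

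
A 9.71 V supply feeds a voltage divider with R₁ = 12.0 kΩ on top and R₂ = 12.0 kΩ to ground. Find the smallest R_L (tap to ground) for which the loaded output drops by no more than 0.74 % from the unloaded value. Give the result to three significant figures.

Output resistance R_th = R₁‖R₂ = (12.0 × 12.0)/24.00 = 6.000 kΩ.
The fractional drop is R_th/(R_th + R_L); requiring this ≤ 0.00740 gives R_L ≥ R_th(1/0.00740 − 1) = 6.000 × 134.1 = 805 kΩ.

R_L(min) ≈ 805 kΩ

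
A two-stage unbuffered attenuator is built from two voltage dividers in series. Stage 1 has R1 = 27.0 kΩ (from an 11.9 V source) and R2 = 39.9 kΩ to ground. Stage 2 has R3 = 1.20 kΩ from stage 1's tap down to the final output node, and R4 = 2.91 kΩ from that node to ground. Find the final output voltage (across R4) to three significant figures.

Stage 2 presents R3+R4 = 4.110 kΩ as a load on stage 1's tap.
Stage 1's lower leg becomes R2‖(R3+R4) = 3.726 kΩ, so V_mid = 11.9 × 3.726/30.73 = 1.443 V.
Stage 2 is itself unloaded: V_out = V_mid × R4/(R3+R4) = 1.443 × 2.91/4.110 = 1.02 V.

V_out ≈ 1.02 V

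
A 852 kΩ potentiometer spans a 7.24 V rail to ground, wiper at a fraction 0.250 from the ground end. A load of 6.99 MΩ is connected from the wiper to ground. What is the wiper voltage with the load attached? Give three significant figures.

The wiper splits the pot into (1−α)R = 639.0 kΩ above and αR = 213.0 kΩ below.
Lower section ‖ load = 206.7 kΩ.
V_wiper = 7.24 × 206.7/(639.0 + 206.7) = 1.77 V.

V ≈ 1.77 V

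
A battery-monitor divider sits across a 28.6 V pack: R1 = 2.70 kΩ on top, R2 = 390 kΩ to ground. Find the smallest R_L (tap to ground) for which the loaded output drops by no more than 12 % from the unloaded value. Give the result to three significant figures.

R_L(min) ≈ 19.7 kΩ

Output resistance R_th = R1‖R2 = (2.70 × 390)/392.7 = 2.681 kΩ.
The fractional drop is R_th/(R_th + R_L); requiring this ≤ 0.120 gives R_L ≥ R_th(1/0.120 − 1) = 2.681 × 7.333 = 19.7 kΩ.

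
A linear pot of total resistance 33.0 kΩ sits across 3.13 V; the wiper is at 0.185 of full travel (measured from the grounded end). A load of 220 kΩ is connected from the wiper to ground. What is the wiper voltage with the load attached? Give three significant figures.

V ≈ 0.566 V

The wiper splits the pot into (1−α)R = 26.89 kΩ above and αR = 6.105 kΩ below.
Lower section ‖ load = 5.940 kΩ.
V_wiper = 3.13 × 5.940/(26.89 + 5.940) = 0.566 V.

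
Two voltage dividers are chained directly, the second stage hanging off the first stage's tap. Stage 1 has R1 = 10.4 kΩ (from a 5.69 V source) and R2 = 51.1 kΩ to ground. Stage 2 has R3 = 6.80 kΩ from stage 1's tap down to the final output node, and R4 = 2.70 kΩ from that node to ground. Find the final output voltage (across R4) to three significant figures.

V_out ≈ 0.704 V

Stage 2 presents R3+R4 = 9.500 kΩ as a load on stage 1's tap.
Stage 1's lower leg becomes R2‖(R3+R4) = 8.011 kΩ, so V_mid = 5.69 × 8.011/18.41 = 2.476 V.
Stage 2 is itself unloaded: V_out = V_mid × R4/(R3+R4) = 2.476 × 2.70/9.500 = 0.704 V.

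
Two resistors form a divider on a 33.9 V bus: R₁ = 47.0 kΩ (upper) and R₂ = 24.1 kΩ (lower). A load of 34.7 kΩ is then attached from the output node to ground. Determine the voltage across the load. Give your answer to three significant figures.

The load sits in parallel with R₂: R₂‖R_L = (24.1 × 34.7) / (24.1 + 34.7) = 14.22 kΩ.
V_out = 33.9 × 14.22 / (47.0 + 14.22) = 33.9 × 14.22/61.22 = 7.88 V.

V_out ≈ 7.88 V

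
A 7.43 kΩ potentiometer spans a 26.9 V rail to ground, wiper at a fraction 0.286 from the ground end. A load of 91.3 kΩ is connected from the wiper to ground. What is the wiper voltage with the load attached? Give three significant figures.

V ≈ 7.57 V

The wiper splits the pot into (1−α)R = 5.305 kΩ above and αR = 2.125 kΩ below.
Lower section ‖ load = 2.077 kΩ.
V_wiper = 26.9 × 2.077/(5.305 + 2.077) = 7.57 V.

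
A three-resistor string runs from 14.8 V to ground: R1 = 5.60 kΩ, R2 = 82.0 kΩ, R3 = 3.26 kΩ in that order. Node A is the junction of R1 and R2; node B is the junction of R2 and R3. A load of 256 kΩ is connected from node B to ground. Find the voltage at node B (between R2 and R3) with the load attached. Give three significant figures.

At node B, R3 is in parallel with the load: R3‖R_L = 3.219 kΩ.
Below node A the resistance is R2 + (R3‖R_L) = 85.22 kΩ, so V_A = 14.8 × 85.22/90.82 = 13.89 V.
Then V_B = V_A × (R3‖R_L)/(R2 + R3‖R_L) = 13.89 × 3.219/85.22 = 0.525 V.

V ≈ 0.525 V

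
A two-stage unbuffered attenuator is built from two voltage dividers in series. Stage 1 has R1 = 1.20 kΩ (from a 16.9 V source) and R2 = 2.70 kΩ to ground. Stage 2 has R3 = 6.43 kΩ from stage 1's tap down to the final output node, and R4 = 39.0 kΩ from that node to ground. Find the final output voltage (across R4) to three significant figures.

V_out ≈ 9.86 V

Stage 2 presents R3+R4 = 45.43 kΩ as a load on stage 1's tap.
Stage 1's lower leg becomes R2‖(R3+R4) = 2.549 kΩ, so V_mid = 16.9 × 2.549/3.749 = 11.49 V.
Stage 2 is itself unloaded: V_out = V_mid × R4/(R3+R4) = 11.49 × 39.0/45.43 = 9.86 V.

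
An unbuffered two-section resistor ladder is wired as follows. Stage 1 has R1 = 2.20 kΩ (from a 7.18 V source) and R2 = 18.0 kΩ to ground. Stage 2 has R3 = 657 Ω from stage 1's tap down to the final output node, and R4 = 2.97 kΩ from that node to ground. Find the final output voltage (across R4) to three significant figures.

V_out ≈ 3.40 V

Stage 2 presents R3+R4 = 3627 Ω as a load on stage 1's tap.
Stage 1's lower leg becomes R2‖(R3+R4) = 3019 Ω, so V_mid = 7.18 × 3019/5219 = 4.153 V.
Stage 2 is itself unloaded: V_out = V_mid × R4/(R3+R4) = 4.153 × 2970/3627 = 3.40 V.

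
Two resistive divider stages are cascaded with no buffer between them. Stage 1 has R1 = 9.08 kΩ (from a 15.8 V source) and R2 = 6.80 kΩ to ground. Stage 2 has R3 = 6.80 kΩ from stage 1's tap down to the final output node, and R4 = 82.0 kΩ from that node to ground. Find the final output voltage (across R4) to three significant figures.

Stage 2 presents R3+R4 = 88.80 kΩ as a load on stage 1's tap.
Stage 1's lower leg becomes R2‖(R3+R4) = 6.316 kΩ, so V_mid = 15.8 × 6.316/15.40 = 6.482 V.
Stage 2 is itself unloaded: V_out = V_mid × R4/(R3+R4) = 6.482 × 82.0/88.80 = 5.99 V.

V_out ≈ 5.99 V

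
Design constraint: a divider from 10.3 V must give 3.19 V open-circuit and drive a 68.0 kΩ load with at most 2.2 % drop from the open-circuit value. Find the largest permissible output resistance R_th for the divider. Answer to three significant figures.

R_th ≤ 1.53 kΩ

Loading drop = R_th/(R_th + R_L) ≤ 0.0220, so R_th ≤ R_L · ε/(1−ε) = 68.0 kΩ × 0.0220/0.9780 = 1.53 kΩ.
(Any R1, R2 with R2/(R1+R2) = 0.310 and R1‖R2 ≤ 1.53 kΩ will meet the spec.)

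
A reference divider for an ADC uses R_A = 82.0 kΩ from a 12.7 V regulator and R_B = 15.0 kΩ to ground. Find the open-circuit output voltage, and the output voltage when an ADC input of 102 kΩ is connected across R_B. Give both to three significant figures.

Open-circuit: V = 12.7 × 15.0/(82.0 + 15.0) = 1.96 V.
With the load, R_B becomes R_B‖R_L = 13.08 kΩ, so V = 12.7 × 13.08/95.08 = 1.75 V.

Unloaded: 1.96 V; loaded: 1.75 V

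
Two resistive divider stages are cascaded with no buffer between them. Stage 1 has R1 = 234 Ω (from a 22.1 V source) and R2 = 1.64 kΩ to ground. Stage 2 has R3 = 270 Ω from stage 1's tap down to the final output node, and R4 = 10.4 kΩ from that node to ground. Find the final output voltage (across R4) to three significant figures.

Stage 2 presents R3+R4 = 10670 Ω as a load on stage 1's tap.
Stage 1's lower leg becomes R2‖(R3+R4) = 1422 Ω, so V_mid = 22.1 × 1422/1656 = 18.98 V.
Stage 2 is itself unloaded: V_out = V_mid × R4/(R3+R4) = 18.98 × 10400/10670 = 18.5 V.

V_out ≈ 18.5 V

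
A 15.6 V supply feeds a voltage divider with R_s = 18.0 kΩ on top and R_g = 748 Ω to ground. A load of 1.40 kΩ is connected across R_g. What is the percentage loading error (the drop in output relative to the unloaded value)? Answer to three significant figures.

The divider's output (Thévenin) resistance is R_s‖R_g = 718.2 Ω.
Fractional drop under load = R_th/(R_th + R_L) = 718.2 / (718.2 + 1400) = 0.3390.
So the output falls by 33.9 %.

33.9 %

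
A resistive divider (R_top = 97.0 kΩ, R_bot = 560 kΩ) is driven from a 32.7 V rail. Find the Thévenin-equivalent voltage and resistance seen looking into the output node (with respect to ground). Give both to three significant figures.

V_th is the open-circuit tap voltage: 32.7 × 560/(97.0 + 560) = 27.9 V.
With the supply zeroed, R_top and R_bot appear in parallel from the tap: R_th = R_top‖R_bot = (97.0 × 560)/657.0 = 82.7 kΩ.

V_th = 27.9 V, R_th = 82.7 kΩ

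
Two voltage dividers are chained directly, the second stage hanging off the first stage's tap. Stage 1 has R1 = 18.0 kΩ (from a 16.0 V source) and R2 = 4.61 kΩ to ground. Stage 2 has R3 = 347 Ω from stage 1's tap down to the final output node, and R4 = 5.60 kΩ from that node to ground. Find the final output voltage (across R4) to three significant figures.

Stage 2 presents R3+R4 = 5947 Ω as a load on stage 1's tap.
Stage 1's lower leg becomes R2‖(R3+R4) = 2597 Ω, so V_mid = 16.0 × 2597/20600 = 2.017 V.
Stage 2 is itself unloaded: V_out = V_mid × R4/(R3+R4) = 2.017 × 5600/5947 = 1.90 V.

V_out ≈ 1.90 V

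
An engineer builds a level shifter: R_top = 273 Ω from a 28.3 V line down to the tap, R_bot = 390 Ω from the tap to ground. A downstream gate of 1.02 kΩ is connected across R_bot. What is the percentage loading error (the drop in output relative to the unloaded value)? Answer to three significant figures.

Unloaded V = 28.3 × 390/663.0 = 16.647 V.
Loaded: R_bot‖R_L = 282.1 Ω, giving V = 28.3 × 282.1/555.1 = 14.383 V.
Drop = (16.647 − 14.383) / 16.647 = 13.6 %.

13.6 %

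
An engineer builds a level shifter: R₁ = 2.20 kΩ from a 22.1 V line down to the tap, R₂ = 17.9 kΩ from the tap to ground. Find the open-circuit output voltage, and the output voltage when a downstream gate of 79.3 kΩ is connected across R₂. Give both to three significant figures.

Open-circuit: V = 22.1 × 17.9/(2.20 + 17.9) = 19.7 V.
With the load, R₂ becomes R₂‖R_L = 14.60 kΩ, so V = 22.1 × 14.60/16.80 = 19.2 V.

Unloaded: 19.7 V; loaded: 19.2 V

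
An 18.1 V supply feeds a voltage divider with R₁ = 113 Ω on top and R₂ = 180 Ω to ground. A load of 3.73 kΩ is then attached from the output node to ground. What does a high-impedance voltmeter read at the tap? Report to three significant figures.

The load sits in parallel with R₂: R₂‖R_L = (180 × 3730) / (180 + 3730) = 171.7 Ω.
V_out = 18.1 × 171.7 / (113 + 171.7) = 18.1 × 171.7/284.7 = 10.9 V.
(Unloaded it would have been 11.1 V.)

V_out ≈ 10.9 V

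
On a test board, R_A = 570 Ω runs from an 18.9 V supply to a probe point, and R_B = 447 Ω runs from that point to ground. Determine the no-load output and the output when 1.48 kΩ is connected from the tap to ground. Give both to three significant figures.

Unloaded: 8.31 V; loaded: 7.10 V

Open-circuit: V = 18.9 × 447/(570 + 447) = 8.31 V.
With the load, R_B becomes R_B‖R_L = 343.3 Ω, so V = 18.9 × 343.3/913.3 = 7.10 V.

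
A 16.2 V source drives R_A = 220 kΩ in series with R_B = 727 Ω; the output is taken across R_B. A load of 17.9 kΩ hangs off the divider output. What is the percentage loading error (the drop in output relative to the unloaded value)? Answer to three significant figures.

The divider's output (Thévenin) resistance is R_A‖R_B = 724.6 Ω.
Fractional drop under load = R_th/(R_th + R_L) = 724.6 / (724.6 + 17900) = 0.03891.
So the output falls by 3.89 %.

3.89 %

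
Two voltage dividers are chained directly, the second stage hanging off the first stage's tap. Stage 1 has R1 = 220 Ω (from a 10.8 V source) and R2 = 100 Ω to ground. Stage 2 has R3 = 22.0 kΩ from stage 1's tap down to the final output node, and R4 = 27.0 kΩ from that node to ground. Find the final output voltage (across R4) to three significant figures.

V_out ≈ 1.86 V

Stage 2 presents R3+R4 = 49000 Ω as a load on stage 1's tap.
Stage 1's lower leg becomes R2‖(R3+R4) = 99.80 Ω, so V_mid = 10.8 × 99.80/319.8 = 3.370 V.
Stage 2 is itself unloaded: V_out = V_mid × R4/(R3+R4) = 3.370 × 27000/49000 = 1.86 V.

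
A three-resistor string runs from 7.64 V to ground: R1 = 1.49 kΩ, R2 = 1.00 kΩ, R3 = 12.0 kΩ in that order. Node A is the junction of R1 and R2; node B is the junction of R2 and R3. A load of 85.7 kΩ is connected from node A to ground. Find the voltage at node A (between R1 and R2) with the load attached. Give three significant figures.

V ≈ 6.75 V

Below node A the series string R2+R3 = 13.00 kΩ sits in parallel with the 85.7 kΩ load: 11.29 kΩ.
V_A = 7.64 × 11.29/(1.49 + 11.29) = 6.75 V.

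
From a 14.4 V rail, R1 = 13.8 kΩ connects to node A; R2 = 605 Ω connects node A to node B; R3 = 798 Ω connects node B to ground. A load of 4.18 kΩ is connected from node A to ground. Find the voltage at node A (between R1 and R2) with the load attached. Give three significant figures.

Below node A the series string R2+R3 = 1403 Ω sits in parallel with the 4180 Ω load: 1050 Ω.
V_A = 14.4 × 1050/(13800 + 1050) = 1.02 V.

V ≈ 1.02 V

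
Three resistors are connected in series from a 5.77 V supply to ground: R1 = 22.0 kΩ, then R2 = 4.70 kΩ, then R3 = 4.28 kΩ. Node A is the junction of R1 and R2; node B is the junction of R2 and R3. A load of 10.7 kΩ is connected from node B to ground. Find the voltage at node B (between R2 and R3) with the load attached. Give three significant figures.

V ≈ 0.593 V

At node B, R3 is in parallel with the load: R3‖R_L = 3.057 kΩ.
Below node A the resistance is R2 + (R3‖R_L) = 7.757 kΩ, so V_A = 5.77 × 7.757/29.76 = 1.504 V.
Then V_B = V_A × (R3‖R_L)/(R2 + R3‖R_L) = 1.504 × 3.057/7.757 = 0.593 V.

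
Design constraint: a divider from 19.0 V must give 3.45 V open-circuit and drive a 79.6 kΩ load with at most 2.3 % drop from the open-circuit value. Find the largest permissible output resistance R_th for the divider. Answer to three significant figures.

Loading drop = R_th/(R_th + R_L) ≤ 0.0230, so R_th ≤ R_L · ε/(1−ε) = 79.6 kΩ × 0.0230/0.9770 = 1.87 kΩ.
(Any R1, R2 with R2/(R1+R2) = 0.182 and R1‖R2 ≤ 1.87 kΩ will meet the spec.)

R_th ≤ 1.87 kΩ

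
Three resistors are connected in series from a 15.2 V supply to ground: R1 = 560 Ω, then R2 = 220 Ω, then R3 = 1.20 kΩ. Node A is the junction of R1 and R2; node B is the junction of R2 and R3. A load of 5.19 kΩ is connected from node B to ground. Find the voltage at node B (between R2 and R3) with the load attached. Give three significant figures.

V ≈ 8.44 V

At node B, R3 is in parallel with the load: R3‖R_L = 974.6 Ω.
Below node A the resistance is R2 + (R3‖R_L) = 1195 Ω, so V_A = 15.2 × 1195/1755 = 10.35 V.
Then V_B = V_A × (R3‖R_L)/(R2 + R3‖R_L) = 10.35 × 974.6/1195 = 8.44 V.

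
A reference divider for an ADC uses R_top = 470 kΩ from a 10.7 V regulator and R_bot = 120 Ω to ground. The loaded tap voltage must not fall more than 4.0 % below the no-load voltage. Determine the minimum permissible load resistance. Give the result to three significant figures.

R_L(min) ≈ 2.88 kΩ

Output resistance R_th = R_top‖R_bot = (470000 × 120)/470100 = 120.0 Ω.
The fractional drop is R_th/(R_th + R_L); requiring this ≤ 0.0400 gives R_L ≥ R_th(1/0.0400 − 1) = 120.0 × 24.00 = 2.88 kΩ.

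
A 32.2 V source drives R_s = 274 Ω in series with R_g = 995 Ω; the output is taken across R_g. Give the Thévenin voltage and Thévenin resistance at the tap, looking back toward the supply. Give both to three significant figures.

V_th = 25.2 V, R_th = 215 Ω

V_th is the open-circuit tap voltage: 32.2 × 995/(274 + 995) = 25.2 V.
With the supply zeroed, R_s and R_g appear in parallel from the tap: R_th = R_s‖R_g = (274 × 995)/1269 = 215 Ω.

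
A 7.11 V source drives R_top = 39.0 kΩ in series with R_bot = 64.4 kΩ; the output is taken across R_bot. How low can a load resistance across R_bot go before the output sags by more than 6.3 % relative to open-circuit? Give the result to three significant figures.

Output resistance R_th = R_top‖R_bot = (39.0 × 64.4)/103.4 = 24.29 kΩ.
The fractional drop is R_th/(R_th + R_L); requiring this ≤ 0.0630 gives R_L ≥ R_th(1/0.0630 − 1) = 24.29 × 14.87 = 361 kΩ.

R_L(min) ≈ 361 kΩ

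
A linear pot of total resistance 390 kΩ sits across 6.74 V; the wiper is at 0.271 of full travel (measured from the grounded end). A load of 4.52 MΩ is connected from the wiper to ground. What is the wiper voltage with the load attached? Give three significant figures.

V ≈ 1.80 V

The wiper splits the pot into (1−α)R = 284.3 kΩ above and αR = 105.7 kΩ below.
Lower section ‖ load = 103.3 kΩ.
V_wiper = 6.74 × 103.3/(284.3 + 103.3) = 1.80 V.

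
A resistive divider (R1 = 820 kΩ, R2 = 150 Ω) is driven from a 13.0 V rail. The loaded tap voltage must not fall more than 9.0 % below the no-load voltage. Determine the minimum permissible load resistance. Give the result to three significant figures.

R_L(min) ≈ 1.52 kΩ

Output resistance R_th = R1‖R2 = (820000 × 150)/820200 = 150.0 Ω.
The fractional drop is R_th/(R_th + R_L); requiring this ≤ 0.0900 gives R_L ≥ R_th(1/0.0900 − 1) = 150.0 × 10.11 = 1.52 kΩ.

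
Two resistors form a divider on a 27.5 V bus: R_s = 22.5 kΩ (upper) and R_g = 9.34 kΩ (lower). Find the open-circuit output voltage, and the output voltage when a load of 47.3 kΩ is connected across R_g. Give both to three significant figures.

Open-circuit: V = 27.5 × 9.34/(22.5 + 9.34) = 8.07 V.
With the load, R_g becomes R_g‖R_L = 7.800 kΩ, so V = 27.5 × 7.800/30.30 = 7.08 V.

Unloaded: 8.07 V; loaded: 7.08 V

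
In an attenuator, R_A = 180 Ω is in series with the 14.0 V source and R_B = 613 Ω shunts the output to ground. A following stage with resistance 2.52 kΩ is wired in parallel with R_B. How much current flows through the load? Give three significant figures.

R_B‖R_L = 493.1 Ω; V_out = 14.0 × 493.1/673.1 = 10.26 V.
I_L = V_out / R_L = 10.26 / 2.52 kΩ = 4.07 mA.

I_L ≈ 4.07 mA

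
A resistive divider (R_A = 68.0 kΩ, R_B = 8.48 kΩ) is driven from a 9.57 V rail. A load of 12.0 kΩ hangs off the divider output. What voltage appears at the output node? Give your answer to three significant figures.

The load sits in parallel with R_B: R_B‖R_L = (8.48 × 12.0) / (8.48 + 12.0) = 4.969 kΩ.
V_out = 9.57 × 4.969 / (68.0 + 4.969) = 9.57 × 4.969/72.97 = 0.652 V.

V_out ≈ 0.652 V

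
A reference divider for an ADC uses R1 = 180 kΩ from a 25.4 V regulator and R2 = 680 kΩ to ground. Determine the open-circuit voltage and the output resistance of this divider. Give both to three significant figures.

V_th is the open-circuit tap voltage: 25.4 × 680/(180 + 680) = 20.1 V.
With the supply zeroed, R1 and R2 appear in parallel from the tap: R_th = R1‖R2 = (180 × 680)/860.0 = 142 kΩ.

V_th = 20.1 V, R_th = 142 kΩ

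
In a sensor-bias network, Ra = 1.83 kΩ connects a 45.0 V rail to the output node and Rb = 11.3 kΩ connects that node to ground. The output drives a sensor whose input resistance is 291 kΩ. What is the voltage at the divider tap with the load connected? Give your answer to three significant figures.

The load sits in parallel with Rb: Rb‖R_L = (11.3 × 291) / (11.3 + 291) = 10.88 kΩ.
V_out = 45.0 × 10.88 / (1.83 + 10.88) = 45.0 × 10.88/12.71 = 38.5 V.

V_out ≈ 38.5 V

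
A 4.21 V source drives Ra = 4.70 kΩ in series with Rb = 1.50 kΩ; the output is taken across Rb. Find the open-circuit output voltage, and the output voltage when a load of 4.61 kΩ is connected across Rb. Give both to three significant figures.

Unloaded: 1.02 V; loaded: 0.817 V

Open-circuit: V = 4.21 × 1.50/(4.70 + 1.50) = 1.02 V.
With the load, Rb becomes Rb‖R_L = 1.132 kΩ, so V = 4.21 × 1.132/5.832 = 0.817 V.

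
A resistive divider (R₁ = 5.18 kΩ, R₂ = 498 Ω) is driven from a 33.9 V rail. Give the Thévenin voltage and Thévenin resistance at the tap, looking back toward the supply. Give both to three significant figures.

V_th = 2.97 V, R_th = 454 Ω

V_th is the open-circuit tap voltage: 33.9 × 498/(5180 + 498) = 2.97 V.
With the supply zeroed, R₁ and R₂ appear in parallel from the tap: R_th = R₁‖R₂ = (5180 × 498)/5678 = 454 Ω.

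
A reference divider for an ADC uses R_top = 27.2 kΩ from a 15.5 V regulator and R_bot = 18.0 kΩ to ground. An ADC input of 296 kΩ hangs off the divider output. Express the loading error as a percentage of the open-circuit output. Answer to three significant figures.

3.53 %

The divider's output (Thévenin) resistance is R_top‖R_bot = 10.83 kΩ.
Fractional drop under load = R_th/(R_th + R_L) = 10.83 / (10.83 + 296) = 0.03530.
So the output falls by 3.53 %.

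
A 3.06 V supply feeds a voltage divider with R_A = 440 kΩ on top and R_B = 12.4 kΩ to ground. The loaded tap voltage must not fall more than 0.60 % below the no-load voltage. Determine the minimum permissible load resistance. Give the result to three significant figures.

Output resistance R_th = R_A‖R_B = (440 × 12.4)/452.4 = 12.06 kΩ.
The fractional drop is R_th/(R_th + R_L); requiring this ≤ 0.00600 gives R_L ≥ R_th(1/0.00600 − 1) = 12.06 × 165.7 = 2.00 MΩ.

R_L(min) ≈ 2.00 MΩ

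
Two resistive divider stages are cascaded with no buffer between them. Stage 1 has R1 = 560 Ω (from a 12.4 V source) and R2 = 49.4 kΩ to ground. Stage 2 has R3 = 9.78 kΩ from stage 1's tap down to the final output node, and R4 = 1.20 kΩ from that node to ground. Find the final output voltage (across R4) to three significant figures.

V_out ≈ 1.28 V

Stage 2 presents R3+R4 = 10980 Ω as a load on stage 1's tap.
Stage 1's lower leg becomes R2‖(R3+R4) = 8983 Ω, so V_mid = 12.4 × 8983/9543 = 11.67 V.
Stage 2 is itself unloaded: V_out = V_mid × R4/(R3+R4) = 11.67 × 1200/10980 = 1.28 V.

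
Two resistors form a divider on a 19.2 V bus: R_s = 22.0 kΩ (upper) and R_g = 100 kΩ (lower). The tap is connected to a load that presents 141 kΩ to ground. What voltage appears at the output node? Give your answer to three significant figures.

V_out ≈ 14.0 V

The load sits in parallel with R_g: R_g‖R_L = (100 × 141) / (100 + 141) = 58.51 kΩ.
V_out = 19.2 × 58.51 / (22.0 + 58.51) = 19.2 × 58.51/80.51 = 14.0 V.
(Unloaded it would have been 15.7 V.)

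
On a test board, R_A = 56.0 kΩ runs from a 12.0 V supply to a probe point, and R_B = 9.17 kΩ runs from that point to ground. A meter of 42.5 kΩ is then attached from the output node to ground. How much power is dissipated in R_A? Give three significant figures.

Total resistance from the source is R_A + (R_B‖R_L) = 63.54 kΩ, so I = 12.0/63.54 kΩ = 0.1888 mA.
P = I²·R_A = (0.1888 mA)² × 56.0 kΩ = 2.00 mW.

P ≈ 2.00 mW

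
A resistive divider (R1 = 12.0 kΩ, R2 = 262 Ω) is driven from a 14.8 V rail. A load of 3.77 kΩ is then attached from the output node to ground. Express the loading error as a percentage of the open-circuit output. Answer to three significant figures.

6.37 %

The divider's output (Thévenin) resistance is R1‖R2 = 256.4 Ω.
Fractional drop under load = R_th/(R_th + R_L) = 256.4 / (256.4 + 3770) = 0.06368.
So the output falls by 6.37 %.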